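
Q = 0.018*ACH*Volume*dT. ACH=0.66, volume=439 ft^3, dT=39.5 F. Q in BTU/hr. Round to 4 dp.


Q = 0.018 * 0.66 * 439 * 39.5 = 206.0051 BTU/hr

206.0051 BTU/hr


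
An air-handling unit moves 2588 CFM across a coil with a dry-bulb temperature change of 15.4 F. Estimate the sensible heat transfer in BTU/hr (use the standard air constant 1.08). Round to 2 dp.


Q = 1.08 * 2588 * 15.4 = 43043.62 BTU/hr

43043.62 BTU/hr


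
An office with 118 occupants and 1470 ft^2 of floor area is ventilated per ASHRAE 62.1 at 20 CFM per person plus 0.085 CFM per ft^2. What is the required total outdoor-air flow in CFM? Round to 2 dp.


Total = 118*20 + 1470*0.085 = 2484.95 CFM

2484.95 CFM


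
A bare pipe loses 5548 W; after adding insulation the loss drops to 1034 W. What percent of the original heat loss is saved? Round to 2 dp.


Savings = ((5548-1034)/5548)*100 = 81.36 %

81.36 %


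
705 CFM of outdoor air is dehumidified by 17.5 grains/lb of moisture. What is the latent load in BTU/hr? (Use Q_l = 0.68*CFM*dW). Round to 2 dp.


Q = 0.68 * 705 * 17.5 = 8389.50 BTU/hr

8389.50 BTU/hr


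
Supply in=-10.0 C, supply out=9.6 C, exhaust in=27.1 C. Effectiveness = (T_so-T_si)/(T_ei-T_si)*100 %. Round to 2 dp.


eff = (9.6-(-10.0))/(27.1-(-10.0))*100 = 52.83 %

52.83 %


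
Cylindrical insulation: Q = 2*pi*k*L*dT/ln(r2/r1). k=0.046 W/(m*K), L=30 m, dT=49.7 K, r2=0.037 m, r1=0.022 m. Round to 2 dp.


Q = 2*pi*0.046*30*49.7/ln(0.037/0.022) = 828.93 W

828.93 W


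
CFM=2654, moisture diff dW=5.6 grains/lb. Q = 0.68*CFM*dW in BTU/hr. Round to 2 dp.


Q = 0.68 * 2654 * 5.6 = 10106.43 BTU/hr

10106.43 BTU/hr


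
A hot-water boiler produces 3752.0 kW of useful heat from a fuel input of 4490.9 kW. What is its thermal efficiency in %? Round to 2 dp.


eta = (3752.0/4490.9)*100 = 83.55 %

83.55 %


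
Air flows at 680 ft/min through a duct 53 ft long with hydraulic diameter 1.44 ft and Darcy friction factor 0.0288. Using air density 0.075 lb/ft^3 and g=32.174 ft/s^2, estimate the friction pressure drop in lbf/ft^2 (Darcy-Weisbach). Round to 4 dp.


v_fps = 680/60 = 11.3333 ft/s
dp = 0.0288*(53/1.44)*0.075*11.3333^2/(2*32.174) = 0.1587 lbf/ft^2

0.1587 lbf/ft^2


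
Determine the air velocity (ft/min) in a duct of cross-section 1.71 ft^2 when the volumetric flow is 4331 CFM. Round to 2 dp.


V = 4331 / 1.71 = 2532.75 ft/min

2532.75 ft/min


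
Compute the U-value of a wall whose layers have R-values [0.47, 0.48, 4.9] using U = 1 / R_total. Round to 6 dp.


R_total = 0.47 + 0.48 + 4.9 = 5.85
U = 1/5.85 = 0.170940

0.170940


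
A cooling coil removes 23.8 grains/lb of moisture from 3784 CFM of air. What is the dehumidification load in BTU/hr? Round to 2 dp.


Q = 0.68 * 3784 * 23.8 = 61240.26 BTU/hr

61240.26 BTU/hr


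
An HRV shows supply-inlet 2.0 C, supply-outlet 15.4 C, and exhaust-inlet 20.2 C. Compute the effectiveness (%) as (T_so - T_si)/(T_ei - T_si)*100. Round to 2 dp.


eff = (15.4-2.0)/(20.2-2.0)*100 = 73.63 %

73.63 %


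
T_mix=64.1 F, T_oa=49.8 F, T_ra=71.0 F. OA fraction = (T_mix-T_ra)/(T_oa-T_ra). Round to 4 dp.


frac = (64.1 - 71.0) / (49.8 - 71.0) = 0.3255

0.3255


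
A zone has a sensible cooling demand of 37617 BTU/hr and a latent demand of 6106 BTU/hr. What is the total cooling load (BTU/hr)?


Qt = 37617 + 6106 = 43723 BTU/hr

43723 BTU/hr


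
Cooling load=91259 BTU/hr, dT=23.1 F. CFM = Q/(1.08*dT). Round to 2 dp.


CFM = 91259 / (1.08 * 23.1) = 3657.97

3657.97 CFM


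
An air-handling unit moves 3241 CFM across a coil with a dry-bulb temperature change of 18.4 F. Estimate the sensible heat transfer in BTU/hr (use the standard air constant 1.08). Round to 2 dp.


Q = 1.08 * 3241 * 18.4 = 64405.15 BTU/hr

64405.15 BTU/hr


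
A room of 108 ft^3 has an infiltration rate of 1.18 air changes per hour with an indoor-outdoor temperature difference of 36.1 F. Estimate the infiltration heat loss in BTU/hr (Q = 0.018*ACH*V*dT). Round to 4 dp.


Q = 0.018 * 1.18 * 108 * 36.1 = 82.8105 BTU/hr

82.8105 BTU/hr


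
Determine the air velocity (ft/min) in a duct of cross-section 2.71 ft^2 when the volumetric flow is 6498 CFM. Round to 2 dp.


V = 6498 / 2.71 = 2397.79 ft/min

2397.79 ft/min


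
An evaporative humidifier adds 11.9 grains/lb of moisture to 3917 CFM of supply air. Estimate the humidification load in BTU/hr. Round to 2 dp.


Q = 0.68 * 3917 * 11.9 = 31696.36 BTU/hr

31696.36 BTU/hr


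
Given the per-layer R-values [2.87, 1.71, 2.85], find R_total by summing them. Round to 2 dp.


R_total = 2.87 + 1.71 + 2.85 = 7.43

7.43


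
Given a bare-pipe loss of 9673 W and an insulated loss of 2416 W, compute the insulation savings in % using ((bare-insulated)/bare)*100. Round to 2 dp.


Savings = ((9673-2416)/9673)*100 = 75.02 %

75.02 %


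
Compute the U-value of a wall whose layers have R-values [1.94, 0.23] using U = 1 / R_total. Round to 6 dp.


R_total = 1.94 + 0.23 = 2.17
U = 1/2.17 = 0.460829

0.460829


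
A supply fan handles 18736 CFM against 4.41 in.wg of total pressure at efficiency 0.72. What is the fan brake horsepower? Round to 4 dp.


BHP = 18736 * 4.41 / (6356 * 0.72) = 18.0551 hp

18.0551 hp


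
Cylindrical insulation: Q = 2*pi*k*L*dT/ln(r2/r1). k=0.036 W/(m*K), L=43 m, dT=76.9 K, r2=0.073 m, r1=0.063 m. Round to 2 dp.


Q = 2*pi*0.036*43*76.9/ln(0.073/0.063) = 5076.93 W

5076.93 W


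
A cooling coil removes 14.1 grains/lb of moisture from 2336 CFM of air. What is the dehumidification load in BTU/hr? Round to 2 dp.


Q = 0.68 * 2336 * 14.1 = 22397.57 BTU/hr

22397.57 BTU/hr


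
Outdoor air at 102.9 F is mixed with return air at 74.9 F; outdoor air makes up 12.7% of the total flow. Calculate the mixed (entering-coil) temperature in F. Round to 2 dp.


T_mix = 74.9 + (12.7/100)*(102.9-74.9) = 78.46 F

78.46 F


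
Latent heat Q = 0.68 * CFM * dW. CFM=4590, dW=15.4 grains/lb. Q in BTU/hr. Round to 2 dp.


Q = 0.68 * 4590 * 15.4 = 48066.48 BTU/hr

48066.48 BTU/hr


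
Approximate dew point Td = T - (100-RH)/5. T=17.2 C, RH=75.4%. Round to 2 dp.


Td = 17.2 - (100-75.4)/5 = 12.28 C

12.28 C


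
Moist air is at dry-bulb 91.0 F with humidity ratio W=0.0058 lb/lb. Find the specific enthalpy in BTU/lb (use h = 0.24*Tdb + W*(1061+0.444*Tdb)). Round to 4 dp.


h = 0.24*91.0 + 0.0058*(1061+0.444*91.0) = 28.2281 BTU/lb

28.2281 BTU/lb


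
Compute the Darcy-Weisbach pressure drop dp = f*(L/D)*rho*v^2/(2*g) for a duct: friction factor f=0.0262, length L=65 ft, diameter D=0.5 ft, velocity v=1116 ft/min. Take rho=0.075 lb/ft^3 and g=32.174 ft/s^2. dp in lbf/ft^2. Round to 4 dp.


v_fps = 1116/60 = 18.6 ft/s
dp = 0.0262*(65/0.5)*0.075*18.6^2/(2*32.174) = 1.3734 lbf/ft^2

1.3734 lbf/ft^2


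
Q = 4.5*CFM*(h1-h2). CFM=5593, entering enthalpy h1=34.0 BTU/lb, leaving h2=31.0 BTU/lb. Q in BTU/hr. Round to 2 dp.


Q = 4.5 * 5593 * (34.0 - 31.0) = 75505.50 BTU/hr

75505.50 BTU/hr


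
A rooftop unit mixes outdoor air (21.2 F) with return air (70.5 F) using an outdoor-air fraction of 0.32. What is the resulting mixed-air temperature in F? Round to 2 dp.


T_mix = 0.32*21.2 + 0.68*70.5 = 54.72 F

54.72 F


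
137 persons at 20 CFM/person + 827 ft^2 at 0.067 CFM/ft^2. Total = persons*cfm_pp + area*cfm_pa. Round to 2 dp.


Total = 137*20 + 827*0.067 = 2795.41 CFM

2795.41 CFM


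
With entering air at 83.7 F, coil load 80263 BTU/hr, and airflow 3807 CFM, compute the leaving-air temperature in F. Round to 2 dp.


dT = 80263/(1.08*3807) = 19.5213
T_leave = 83.7 - 19.5213 = 64.18 F

64.18 F


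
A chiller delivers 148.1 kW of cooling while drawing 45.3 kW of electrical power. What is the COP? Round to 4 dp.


COP = 148.1 / 45.3 = 3.2693

3.2693


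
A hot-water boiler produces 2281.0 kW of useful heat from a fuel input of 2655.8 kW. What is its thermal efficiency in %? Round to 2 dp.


eta = (2281.0/2655.8)*100 = 85.89 %

85.89 %


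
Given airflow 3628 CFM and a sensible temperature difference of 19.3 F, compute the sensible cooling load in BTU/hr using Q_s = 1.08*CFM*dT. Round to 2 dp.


Q = 1.08 * 3628 * 19.3 = 75622.03 BTU/hr

75622.03 BTU/hr


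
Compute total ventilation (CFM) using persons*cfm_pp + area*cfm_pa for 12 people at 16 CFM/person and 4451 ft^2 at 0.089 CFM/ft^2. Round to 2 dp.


Total = 12*16 + 4451*0.089 = 588.14 CFM

588.14 CFM


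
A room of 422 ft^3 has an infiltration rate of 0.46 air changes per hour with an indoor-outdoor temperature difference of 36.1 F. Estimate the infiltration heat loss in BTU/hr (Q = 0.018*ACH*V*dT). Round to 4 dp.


Q = 0.018 * 0.46 * 422 * 36.1 = 126.1392 BTU/hr

126.1392 BTU/hr


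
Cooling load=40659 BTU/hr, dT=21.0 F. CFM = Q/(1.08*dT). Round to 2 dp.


CFM = 40659 / (1.08 * 21.0) = 1792.72

1792.72 CFM


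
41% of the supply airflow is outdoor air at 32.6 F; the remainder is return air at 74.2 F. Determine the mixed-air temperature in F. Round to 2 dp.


T_mix = 0.41*32.6 + 0.59*74.2 = 57.14 F

57.14 F


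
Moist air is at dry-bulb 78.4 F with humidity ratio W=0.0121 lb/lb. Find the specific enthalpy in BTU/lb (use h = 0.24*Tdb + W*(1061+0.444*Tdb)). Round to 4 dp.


h = 0.24*78.4 + 0.0121*(1061+0.444*78.4) = 32.0753 BTU/lb

32.0753 BTU/lb


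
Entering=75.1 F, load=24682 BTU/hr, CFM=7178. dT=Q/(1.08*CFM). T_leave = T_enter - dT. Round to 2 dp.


dT = 24682/(1.08*7178) = 3.1839
T_leave = 75.1 - 3.1839 = 71.92 F

71.92 F


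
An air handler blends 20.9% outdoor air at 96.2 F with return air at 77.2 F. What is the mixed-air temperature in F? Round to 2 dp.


T_mix = 77.2 + (20.9/100)*(96.2-77.2) = 81.17 F

81.17 F


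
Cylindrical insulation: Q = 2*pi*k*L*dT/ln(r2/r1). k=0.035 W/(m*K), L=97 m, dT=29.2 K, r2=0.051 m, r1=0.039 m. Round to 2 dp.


Q = 2*pi*0.035*97*29.2/ln(0.051/0.039) = 2321.88 W

2321.88 W


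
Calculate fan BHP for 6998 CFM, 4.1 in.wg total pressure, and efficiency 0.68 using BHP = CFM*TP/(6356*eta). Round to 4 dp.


BHP = 6998 * 4.1 / (6356 * 0.68) = 6.6384 hp

6.6384 hp


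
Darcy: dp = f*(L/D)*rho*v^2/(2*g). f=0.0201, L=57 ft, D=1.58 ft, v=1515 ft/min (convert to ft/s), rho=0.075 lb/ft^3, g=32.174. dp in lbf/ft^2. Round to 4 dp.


v_fps = 1515/60 = 25.25 ft/s
dp = 0.0201*(57/1.58)*0.075*25.25^2/(2*32.174) = 0.5388 lbf/ft^2

0.5388 lbf/ft^2


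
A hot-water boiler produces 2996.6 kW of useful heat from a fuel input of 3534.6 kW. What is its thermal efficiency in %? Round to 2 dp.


eta = (2996.6/3534.6)*100 = 84.78 %

84.78 %


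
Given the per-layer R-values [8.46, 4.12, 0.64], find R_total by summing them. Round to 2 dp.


R_total = 8.46 + 4.12 + 0.64 = 13.22

13.22


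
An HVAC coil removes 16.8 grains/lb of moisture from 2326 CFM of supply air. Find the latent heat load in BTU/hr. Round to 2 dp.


Q = 0.68 * 2326 * 16.8 = 26572.22 BTU/hr

26572.22 BTU/hr


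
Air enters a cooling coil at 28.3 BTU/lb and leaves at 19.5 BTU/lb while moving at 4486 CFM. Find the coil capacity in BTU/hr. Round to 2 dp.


Q = 4.5 * 4486 * (28.3 - 19.5) = 177645.60 BTU/hr

177645.60 BTU/hr


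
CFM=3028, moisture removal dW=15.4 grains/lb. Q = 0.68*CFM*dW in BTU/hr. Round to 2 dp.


Q = 0.68 * 3028 * 15.4 = 31709.22 BTU/hr

31709.22 BTU/hr


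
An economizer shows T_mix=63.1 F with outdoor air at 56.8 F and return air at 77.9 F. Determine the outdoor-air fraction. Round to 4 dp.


frac = (63.1 - 77.9) / (56.8 - 77.9) = 0.7014

0.7014


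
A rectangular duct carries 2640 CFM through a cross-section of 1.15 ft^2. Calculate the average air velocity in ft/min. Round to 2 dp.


V = 2640 / 1.15 = 2295.65 ft/min

2295.65 ft/min


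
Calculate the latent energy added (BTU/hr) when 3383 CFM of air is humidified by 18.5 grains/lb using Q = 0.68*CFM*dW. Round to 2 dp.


Q = 0.68 * 3383 * 18.5 = 42558.14 BTU/hr

42558.14 BTU/hr


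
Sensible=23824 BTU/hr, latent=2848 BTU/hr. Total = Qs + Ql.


Qt = 23824 + 2848 = 26672 BTU/hr

26672 BTU/hr


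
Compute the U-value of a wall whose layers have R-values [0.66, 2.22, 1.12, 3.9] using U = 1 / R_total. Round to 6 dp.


R_total = 0.66 + 2.22 + 1.12 + 3.9 = 7.90
U = 1/7.90 = 0.126582

0.126582


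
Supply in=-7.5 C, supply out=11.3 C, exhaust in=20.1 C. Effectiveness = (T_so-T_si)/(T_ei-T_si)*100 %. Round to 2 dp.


eff = (11.3-(-7.5))/(20.1-(-7.5))*100 = 68.12 %

68.12 %


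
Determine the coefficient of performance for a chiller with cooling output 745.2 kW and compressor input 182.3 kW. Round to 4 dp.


COP = 745.2 / 182.3 = 4.0878

4.0878


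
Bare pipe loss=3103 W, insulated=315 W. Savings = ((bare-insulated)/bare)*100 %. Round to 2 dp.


Savings = ((3103-315)/3103)*100 = 89.85 %

89.85 %


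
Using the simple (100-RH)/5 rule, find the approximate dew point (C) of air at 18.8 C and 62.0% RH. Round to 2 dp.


Td = 18.8 - (100-62.0)/5 = 11.20 C

11.20 C


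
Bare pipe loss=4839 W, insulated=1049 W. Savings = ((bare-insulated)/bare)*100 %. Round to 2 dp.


Savings = ((4839-1049)/4839)*100 = 78.32 %

78.32 %


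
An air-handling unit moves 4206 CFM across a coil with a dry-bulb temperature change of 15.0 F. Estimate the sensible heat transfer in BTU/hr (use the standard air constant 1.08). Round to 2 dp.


Q = 1.08 * 4206 * 15.0 = 68137.20 BTU/hr

68137.20 BTU/hr


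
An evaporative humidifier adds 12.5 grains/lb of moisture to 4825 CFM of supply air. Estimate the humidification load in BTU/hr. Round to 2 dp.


Q = 0.68 * 4825 * 12.5 = 41012.50 BTU/hr

41012.50 BTU/hr


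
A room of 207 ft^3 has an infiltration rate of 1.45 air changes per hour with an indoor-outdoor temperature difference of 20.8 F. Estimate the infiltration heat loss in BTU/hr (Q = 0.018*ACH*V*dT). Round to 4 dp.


Q = 0.018 * 1.45 * 207 * 20.8 = 112.3762 BTU/hr

112.3762 BTU/hr


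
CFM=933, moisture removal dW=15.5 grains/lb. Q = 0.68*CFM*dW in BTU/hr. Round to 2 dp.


Q = 0.68 * 933 * 15.5 = 9833.82 BTU/hr

9833.82 BTU/hr


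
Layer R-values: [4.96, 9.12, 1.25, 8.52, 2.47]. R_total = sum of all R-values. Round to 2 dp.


R_total = 4.96 + 9.12 + 1.25 + 8.52 + 2.47 = 26.32

26.32


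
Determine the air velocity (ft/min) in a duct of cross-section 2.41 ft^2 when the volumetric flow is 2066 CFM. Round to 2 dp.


V = 2066 / 2.41 = 857.26 ft/min

857.26 ft/min


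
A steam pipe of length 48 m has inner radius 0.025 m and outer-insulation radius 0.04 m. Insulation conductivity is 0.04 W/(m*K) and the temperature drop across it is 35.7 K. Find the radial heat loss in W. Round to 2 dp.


Q = 2*pi*0.04*48*35.7/ln(0.04/0.025) = 916.32 W

916.32 W


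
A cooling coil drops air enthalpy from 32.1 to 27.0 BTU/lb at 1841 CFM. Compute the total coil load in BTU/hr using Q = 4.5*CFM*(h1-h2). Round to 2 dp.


Q = 4.5 * 1841 * (32.1 - 27.0) = 42250.95 BTU/hr

42250.95 BTU/hr


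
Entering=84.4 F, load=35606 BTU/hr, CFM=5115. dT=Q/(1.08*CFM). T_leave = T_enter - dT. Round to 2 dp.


dT = 35606/(1.08*5115) = 6.4455
T_leave = 84.4 - 6.4455 = 77.95 F

77.95 F


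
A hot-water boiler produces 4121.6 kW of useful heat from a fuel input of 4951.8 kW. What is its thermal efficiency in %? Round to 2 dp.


eta = (4121.6/4951.8)*100 = 83.23 %

83.23 %


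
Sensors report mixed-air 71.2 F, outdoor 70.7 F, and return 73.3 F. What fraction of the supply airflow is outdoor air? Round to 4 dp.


frac = (71.2 - 73.3) / (70.7 - 73.3) = 0.8077

0.8077


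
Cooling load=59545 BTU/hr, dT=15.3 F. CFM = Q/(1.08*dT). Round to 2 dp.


CFM = 59545 / (1.08 * 15.3) = 3603.55

3603.55 CFM


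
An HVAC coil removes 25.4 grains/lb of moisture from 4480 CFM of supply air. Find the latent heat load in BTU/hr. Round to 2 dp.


Q = 0.68 * 4480 * 25.4 = 77378.56 BTU/hr

77378.56 BTU/hr


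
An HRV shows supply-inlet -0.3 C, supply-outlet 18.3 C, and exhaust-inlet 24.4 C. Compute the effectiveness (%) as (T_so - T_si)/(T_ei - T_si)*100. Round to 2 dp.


eff = (18.3-(-0.3))/(24.4-(-0.3))*100 = 75.30 %

75.30 %


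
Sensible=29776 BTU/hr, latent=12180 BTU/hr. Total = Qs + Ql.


Qt = 29776 + 12180 = 41956 BTU/hr

41956 BTU/hr


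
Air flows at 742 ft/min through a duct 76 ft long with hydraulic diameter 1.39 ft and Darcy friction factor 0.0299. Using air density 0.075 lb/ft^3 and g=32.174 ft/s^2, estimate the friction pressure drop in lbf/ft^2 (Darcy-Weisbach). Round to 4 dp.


v_fps = 742/60 = 12.3667 ft/s
dp = 0.0299*(76/1.39)*0.075*12.3667^2/(2*32.174) = 0.2914 lbf/ft^2

0.2914 lbf/ft^2


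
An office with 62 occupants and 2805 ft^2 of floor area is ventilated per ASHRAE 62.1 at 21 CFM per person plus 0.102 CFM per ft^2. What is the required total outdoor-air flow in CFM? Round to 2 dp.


Total = 62*21 + 2805*0.102 = 1588.11 CFM

1588.11 CFM


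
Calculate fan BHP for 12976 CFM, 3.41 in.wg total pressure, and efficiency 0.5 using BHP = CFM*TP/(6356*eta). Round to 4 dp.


BHP = 12976 * 3.41 / (6356 * 0.5) = 13.9233 hp

13.9233 hp


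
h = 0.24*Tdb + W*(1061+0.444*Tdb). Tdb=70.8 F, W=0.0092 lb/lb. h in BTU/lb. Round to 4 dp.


h = 0.24*70.8 + 0.0092*(1061+0.444*70.8) = 27.0424 BTU/lb

27.0424 BTU/lb


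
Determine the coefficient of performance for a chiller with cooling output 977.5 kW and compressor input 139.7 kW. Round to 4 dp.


COP = 977.5 / 139.7 = 6.9971

6.9971


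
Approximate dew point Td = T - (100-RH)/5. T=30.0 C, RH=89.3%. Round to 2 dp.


Td = 30.0 - (100-89.3)/5 = 27.86 C

27.86 C


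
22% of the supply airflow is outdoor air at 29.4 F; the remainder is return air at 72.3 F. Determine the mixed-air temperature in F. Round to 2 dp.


T_mix = 0.22*29.4 + 0.78*72.3 = 62.86 F

62.86 F


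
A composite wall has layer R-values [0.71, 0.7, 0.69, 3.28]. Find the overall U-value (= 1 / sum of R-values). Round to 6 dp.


R_total = 0.71 + 0.7 + 0.69 + 3.28 = 5.38
U = 1/5.38 = 0.185874

0.185874


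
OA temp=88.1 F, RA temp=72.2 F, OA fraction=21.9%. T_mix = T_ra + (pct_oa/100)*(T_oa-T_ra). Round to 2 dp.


T_mix = 72.2 + (21.9/100)*(88.1-72.2) = 75.68 F

75.68 F


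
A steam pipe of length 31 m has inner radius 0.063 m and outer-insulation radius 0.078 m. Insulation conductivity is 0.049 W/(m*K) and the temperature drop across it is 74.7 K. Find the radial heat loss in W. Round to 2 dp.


Q = 2*pi*0.049*31*74.7/ln(0.078/0.063) = 3338.18 W

3338.18 W


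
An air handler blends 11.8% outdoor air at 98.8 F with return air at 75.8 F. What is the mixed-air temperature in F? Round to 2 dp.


T_mix = 75.8 + (11.8/100)*(98.8-75.8) = 78.51 F

78.51 F


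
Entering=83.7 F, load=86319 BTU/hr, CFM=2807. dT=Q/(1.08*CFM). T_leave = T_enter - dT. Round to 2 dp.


dT = 86319/(1.08*2807) = 28.4735
T_leave = 83.7 - 28.4735 = 55.23 F

55.23 F


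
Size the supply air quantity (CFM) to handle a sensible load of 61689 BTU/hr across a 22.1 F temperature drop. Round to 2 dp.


CFM = 61689 / (1.08 * 22.1) = 2584.59

2584.59 CFM


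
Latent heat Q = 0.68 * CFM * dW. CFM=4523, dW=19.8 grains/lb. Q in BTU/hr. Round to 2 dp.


Q = 0.68 * 4523 * 19.8 = 60897.67 BTU/hr

60897.67 BTU/hr


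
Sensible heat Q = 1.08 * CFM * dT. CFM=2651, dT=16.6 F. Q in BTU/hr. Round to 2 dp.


Q = 1.08 * 2651 * 16.6 = 47527.13 BTU/hr

47527.13 BTU/hr


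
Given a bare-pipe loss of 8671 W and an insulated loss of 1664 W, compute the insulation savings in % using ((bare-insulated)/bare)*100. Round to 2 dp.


Savings = ((8671-1664)/8671)*100 = 80.81 %

80.81 %


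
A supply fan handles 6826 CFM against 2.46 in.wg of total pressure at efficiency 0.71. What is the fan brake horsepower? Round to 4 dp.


BHP = 6826 * 2.46 / (6356 * 0.71) = 3.7210 hp

3.7210 hp


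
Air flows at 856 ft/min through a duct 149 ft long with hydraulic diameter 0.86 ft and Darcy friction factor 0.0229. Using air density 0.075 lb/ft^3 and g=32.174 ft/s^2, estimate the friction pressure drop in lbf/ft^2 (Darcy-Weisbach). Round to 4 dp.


v_fps = 856/60 = 14.2667 ft/s
dp = 0.0229*(149/0.86)*0.075*14.2667^2/(2*32.174) = 0.9412 lbf/ft^2

0.9412 lbf/ft^2


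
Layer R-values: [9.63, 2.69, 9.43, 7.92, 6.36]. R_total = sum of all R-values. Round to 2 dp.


R_total = 9.63 + 2.69 + 9.43 + 7.92 + 6.36 = 36.03

36.03


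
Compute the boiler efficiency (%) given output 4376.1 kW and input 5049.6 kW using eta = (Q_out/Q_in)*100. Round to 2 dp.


eta = (4376.1/5049.6)*100 = 86.66 %

86.66 %


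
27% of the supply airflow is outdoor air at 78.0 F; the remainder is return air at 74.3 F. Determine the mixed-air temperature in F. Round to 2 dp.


T_mix = 0.27*78.0 + 0.73*74.3 = 75.30 F

75.30 F


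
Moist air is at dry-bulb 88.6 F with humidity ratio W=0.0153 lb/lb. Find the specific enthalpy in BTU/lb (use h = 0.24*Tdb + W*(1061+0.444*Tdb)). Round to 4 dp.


h = 0.24*88.6 + 0.0153*(1061+0.444*88.6) = 38.0992 BTU/lb

38.0992 BTU/lb


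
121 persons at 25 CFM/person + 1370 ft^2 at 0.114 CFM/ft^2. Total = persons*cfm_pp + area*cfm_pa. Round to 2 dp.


Total = 121*25 + 1370*0.114 = 3181.18 CFM

3181.18 CFM


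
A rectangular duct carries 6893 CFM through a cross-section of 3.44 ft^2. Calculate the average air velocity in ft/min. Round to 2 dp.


V = 6893 / 3.44 = 2003.78 ft/min

2003.78 ft/min


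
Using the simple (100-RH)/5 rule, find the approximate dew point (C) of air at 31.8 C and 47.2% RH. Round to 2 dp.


Td = 31.8 - (100-47.2)/5 = 21.24 C

21.24 C


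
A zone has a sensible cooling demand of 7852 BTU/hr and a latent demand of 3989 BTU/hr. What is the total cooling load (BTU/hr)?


Qt = 7852 + 3989 = 11841 BTU/hr

11841 BTU/hr


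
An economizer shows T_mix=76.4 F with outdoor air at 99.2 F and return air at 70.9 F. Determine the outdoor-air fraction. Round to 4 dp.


frac = (76.4 - 70.9) / (99.2 - 70.9) = 0.1943

0.1943


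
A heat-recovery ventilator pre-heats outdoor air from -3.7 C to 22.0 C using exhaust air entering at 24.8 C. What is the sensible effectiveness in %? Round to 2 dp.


eff = (22.0-(-3.7))/(24.8-(-3.7))*100 = 90.18 %

90.18 %


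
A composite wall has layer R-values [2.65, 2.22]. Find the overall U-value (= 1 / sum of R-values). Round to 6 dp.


R_total = 2.65 + 2.22 = 4.87
U = 1/4.87 = 0.205339

0.205339


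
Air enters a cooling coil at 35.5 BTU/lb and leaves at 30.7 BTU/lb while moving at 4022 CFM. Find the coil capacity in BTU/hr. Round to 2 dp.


Q = 4.5 * 4022 * (35.5 - 30.7) = 86875.20 BTU/hr

86875.20 BTU/hr


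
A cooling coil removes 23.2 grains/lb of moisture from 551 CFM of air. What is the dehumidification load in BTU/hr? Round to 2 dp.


Q = 0.68 * 551 * 23.2 = 8692.58 BTU/hr

8692.58 BTU/hr


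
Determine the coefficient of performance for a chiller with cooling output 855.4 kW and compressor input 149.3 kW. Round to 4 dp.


COP = 855.4 / 149.3 = 5.7294

5.7294


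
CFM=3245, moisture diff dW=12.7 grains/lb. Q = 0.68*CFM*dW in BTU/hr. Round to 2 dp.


Q = 0.68 * 3245 * 12.7 = 28023.82 BTU/hr

28023.82 BTU/hr


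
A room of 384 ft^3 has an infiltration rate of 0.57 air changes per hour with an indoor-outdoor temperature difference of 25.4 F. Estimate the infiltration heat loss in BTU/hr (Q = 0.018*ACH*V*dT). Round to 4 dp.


Q = 0.018 * 0.57 * 384 * 25.4 = 100.0719 BTU/hr

100.0719 BTU/hr


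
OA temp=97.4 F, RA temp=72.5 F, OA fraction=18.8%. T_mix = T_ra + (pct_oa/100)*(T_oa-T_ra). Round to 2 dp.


T_mix = 72.5 + (18.8/100)*(97.4-72.5) = 77.18 F

77.18 F


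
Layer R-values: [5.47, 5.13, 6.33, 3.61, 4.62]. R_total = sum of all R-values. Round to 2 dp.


R_total = 5.47 + 5.13 + 6.33 + 3.61 + 4.62 = 25.16

25.16


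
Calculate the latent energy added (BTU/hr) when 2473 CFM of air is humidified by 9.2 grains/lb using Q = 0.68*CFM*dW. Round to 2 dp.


Q = 0.68 * 2473 * 9.2 = 15471.09 BTU/hr

15471.09 BTU/hr


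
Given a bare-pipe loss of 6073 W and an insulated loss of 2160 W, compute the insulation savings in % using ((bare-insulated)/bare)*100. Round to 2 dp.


Savings = ((6073-2160)/6073)*100 = 64.43 %

64.43 %


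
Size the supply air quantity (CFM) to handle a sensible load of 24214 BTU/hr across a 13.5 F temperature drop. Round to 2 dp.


CFM = 24214 / (1.08 * 13.5) = 1660.77

1660.77 CFM


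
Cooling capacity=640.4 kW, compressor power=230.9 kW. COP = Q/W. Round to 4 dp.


COP = 640.4 / 230.9 = 2.7735

2.7735


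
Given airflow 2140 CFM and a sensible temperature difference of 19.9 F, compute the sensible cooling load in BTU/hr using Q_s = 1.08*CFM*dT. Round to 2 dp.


Q = 1.08 * 2140 * 19.9 = 45992.88 BTU/hr

45992.88 BTU/hr


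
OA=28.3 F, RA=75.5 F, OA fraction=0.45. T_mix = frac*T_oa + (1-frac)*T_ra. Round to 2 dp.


T_mix = 0.45*28.3 + 0.55*75.5 = 54.26 F

54.26 F


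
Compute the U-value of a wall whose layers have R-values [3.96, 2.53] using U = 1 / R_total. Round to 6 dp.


R_total = 3.96 + 2.53 = 6.49
U = 1/6.49 = 0.154083

0.154083


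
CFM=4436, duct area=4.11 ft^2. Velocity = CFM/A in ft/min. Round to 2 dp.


V = 4436 / 4.11 = 1079.32 ft/min

1079.32 ft/min


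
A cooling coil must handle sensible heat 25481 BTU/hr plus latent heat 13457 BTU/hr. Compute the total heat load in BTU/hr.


Qt = 25481 + 13457 = 38938 BTU/hr

38938 BTU/hr


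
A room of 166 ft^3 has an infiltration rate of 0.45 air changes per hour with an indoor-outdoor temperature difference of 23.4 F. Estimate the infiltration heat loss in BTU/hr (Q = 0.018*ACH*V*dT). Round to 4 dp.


Q = 0.018 * 0.45 * 166 * 23.4 = 31.4636 BTU/hr

31.4636 BTU/hr


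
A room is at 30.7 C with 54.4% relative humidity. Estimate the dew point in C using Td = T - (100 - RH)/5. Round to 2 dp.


Td = 30.7 - (100-54.4)/5 = 21.58 C

21.58 C


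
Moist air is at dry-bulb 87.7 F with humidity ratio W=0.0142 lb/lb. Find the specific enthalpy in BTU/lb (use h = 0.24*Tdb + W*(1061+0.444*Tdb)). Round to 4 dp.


h = 0.24*87.7 + 0.0142*(1061+0.444*87.7) = 36.6671 BTU/lb

36.6671 BTU/lb


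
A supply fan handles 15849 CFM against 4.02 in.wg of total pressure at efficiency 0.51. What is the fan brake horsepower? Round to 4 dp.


BHP = 15849 * 4.02 / (6356 * 0.51) = 19.6550 hp

19.6550 hp


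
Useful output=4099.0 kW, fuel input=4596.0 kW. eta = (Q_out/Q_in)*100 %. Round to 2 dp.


eta = (4099.0/4596.0)*100 = 89.19 %

89.19 %


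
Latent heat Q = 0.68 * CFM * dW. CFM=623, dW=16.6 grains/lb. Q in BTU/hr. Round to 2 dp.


Q = 0.68 * 623 * 16.6 = 7032.42 BTU/hr

7032.42 BTU/hr


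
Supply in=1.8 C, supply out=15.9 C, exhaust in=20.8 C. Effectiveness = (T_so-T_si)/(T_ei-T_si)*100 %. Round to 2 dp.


eff = (15.9-1.8)/(20.8-1.8)*100 = 74.21 %

74.21 %


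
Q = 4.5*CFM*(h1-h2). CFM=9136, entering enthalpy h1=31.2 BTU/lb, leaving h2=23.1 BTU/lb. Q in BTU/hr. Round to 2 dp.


Q = 4.5 * 9136 * (31.2 - 23.1) = 333007.20 BTU/hr

333007.20 BTU/hr


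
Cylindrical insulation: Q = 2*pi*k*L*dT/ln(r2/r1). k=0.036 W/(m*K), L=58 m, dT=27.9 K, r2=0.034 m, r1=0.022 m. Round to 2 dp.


Q = 2*pi*0.036*58*27.9/ln(0.034/0.022) = 840.83 W

840.83 W


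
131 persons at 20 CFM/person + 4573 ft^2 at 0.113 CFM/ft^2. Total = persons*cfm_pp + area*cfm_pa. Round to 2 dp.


Total = 131*20 + 4573*0.113 = 3136.75 CFM

3136.75 CFM


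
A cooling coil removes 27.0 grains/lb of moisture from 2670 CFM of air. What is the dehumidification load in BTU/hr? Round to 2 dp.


Q = 0.68 * 2670 * 27.0 = 49021.20 BTU/hr

49021.20 BTU/hr


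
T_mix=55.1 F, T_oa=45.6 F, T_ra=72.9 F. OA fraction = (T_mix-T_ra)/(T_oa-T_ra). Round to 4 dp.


frac = (55.1 - 72.9) / (45.6 - 72.9) = 0.6520

0.6520


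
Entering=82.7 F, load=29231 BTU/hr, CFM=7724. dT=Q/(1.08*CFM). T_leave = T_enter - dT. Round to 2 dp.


dT = 29231/(1.08*7724) = 3.5041
T_leave = 82.7 - 3.5041 = 79.20 F

79.20 F


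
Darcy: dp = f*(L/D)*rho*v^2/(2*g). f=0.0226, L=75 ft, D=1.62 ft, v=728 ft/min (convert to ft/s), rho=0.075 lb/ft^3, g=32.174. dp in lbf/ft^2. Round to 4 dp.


v_fps = 728/60 = 12.1333 ft/s
dp = 0.0226*(75/1.62)*0.075*12.1333^2/(2*32.174) = 0.1795 lbf/ft^2

0.1795 lbf/ft^2


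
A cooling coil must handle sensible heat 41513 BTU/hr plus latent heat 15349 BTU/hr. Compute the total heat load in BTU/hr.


Qt = 41513 + 15349 = 56862 BTU/hr

56862 BTU/hr


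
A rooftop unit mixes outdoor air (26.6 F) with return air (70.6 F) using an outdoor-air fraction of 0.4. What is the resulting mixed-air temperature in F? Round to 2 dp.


T_mix = 0.4*26.6 + 0.6*70.6 = 53.00 F

53.00 F


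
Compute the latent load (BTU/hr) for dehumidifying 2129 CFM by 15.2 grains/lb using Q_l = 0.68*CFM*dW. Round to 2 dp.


Q = 0.68 * 2129 * 15.2 = 22005.34 BTU/hr

22005.34 BTU/hr


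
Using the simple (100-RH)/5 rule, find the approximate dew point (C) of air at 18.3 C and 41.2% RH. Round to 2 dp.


Td = 18.3 - (100-41.2)/5 = 6.54 C

6.54 C


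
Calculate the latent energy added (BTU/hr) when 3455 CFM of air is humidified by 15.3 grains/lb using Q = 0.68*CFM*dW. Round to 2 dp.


Q = 0.68 * 3455 * 15.3 = 35945.82 BTU/hr

35945.82 BTU/hr


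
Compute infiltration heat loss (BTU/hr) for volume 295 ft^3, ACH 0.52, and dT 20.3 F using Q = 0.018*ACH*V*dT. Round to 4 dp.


Q = 0.018 * 0.52 * 295 * 20.3 = 56.0524 BTU/hr

56.0524 BTU/hr


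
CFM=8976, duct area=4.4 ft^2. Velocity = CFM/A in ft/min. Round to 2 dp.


V = 8976 / 4.4 = 2040.00 ft/min

2040.00 ft/min


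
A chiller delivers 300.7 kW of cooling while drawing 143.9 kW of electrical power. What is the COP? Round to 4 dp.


COP = 300.7 / 143.9 = 2.0896

2.0896


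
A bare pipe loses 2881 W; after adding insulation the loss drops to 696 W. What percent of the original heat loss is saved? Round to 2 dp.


Savings = ((2881-696)/2881)*100 = 75.84 %

75.84 %


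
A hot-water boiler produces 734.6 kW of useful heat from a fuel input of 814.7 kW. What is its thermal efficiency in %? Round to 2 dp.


eta = (734.6/814.7)*100 = 90.17 %

90.17 %


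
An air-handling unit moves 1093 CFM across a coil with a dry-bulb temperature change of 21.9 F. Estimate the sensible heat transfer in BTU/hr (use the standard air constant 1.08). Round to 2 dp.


Q = 1.08 * 1093 * 21.9 = 25851.64 BTU/hr

25851.64 BTU/hr


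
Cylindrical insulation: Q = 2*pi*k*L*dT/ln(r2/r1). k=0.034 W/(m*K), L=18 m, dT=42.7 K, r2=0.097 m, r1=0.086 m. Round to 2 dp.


Q = 2*pi*0.034*18*42.7/ln(0.097/0.086) = 1364.15 W

1364.15 W


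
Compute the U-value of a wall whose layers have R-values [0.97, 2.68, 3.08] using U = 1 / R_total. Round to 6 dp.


R_total = 0.97 + 2.68 + 3.08 = 6.73
U = 1/6.73 = 0.148588

0.148588


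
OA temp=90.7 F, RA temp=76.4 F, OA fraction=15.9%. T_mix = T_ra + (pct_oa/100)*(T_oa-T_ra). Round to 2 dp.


T_mix = 76.4 + (15.9/100)*(90.7-76.4) = 78.67 F

78.67 F


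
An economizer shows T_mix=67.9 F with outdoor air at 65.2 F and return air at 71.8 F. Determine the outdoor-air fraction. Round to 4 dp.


frac = (67.9 - 71.8) / (65.2 - 71.8) = 0.5909

0.5909


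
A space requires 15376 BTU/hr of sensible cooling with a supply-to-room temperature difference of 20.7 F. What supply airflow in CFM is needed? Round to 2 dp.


CFM = 15376 / (1.08 * 20.7) = 687.78

687.78 CFM


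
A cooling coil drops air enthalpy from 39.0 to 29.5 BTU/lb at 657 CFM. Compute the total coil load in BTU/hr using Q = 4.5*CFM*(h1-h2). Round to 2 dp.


Q = 4.5 * 657 * (39.0 - 29.5) = 28086.75 BTU/hr

28086.75 BTU/hr


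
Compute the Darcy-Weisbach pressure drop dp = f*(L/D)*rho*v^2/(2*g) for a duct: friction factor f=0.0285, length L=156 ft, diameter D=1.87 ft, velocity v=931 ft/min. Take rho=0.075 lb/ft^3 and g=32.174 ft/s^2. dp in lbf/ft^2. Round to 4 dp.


v_fps = 931/60 = 15.5167 ft/s
dp = 0.0285*(156/1.87)*0.075*15.5167^2/(2*32.174) = 0.6672 lbf/ft^2

0.6672 lbf/ft^2


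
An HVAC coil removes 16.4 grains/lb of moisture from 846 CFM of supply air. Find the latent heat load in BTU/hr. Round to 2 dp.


Q = 0.68 * 846 * 16.4 = 9434.59 BTU/hr

9434.59 BTU/hr


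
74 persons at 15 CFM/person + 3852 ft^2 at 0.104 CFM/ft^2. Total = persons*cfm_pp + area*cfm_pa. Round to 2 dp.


Total = 74*15 + 3852*0.104 = 1510.61 CFM

1510.61 CFM


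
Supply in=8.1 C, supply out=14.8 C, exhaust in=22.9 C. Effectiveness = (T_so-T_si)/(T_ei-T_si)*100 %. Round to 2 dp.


eff = (14.8-8.1)/(22.9-8.1)*100 = 45.27 %

45.27 %


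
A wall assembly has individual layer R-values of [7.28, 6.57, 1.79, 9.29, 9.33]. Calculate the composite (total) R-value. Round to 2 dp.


R_total = 7.28 + 6.57 + 1.79 + 9.29 + 9.33 = 34.26

34.26


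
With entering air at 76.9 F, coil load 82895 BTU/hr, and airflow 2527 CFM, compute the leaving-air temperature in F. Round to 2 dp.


dT = 82895/(1.08*2527) = 30.3738
T_leave = 76.9 - 30.3738 = 46.53 F

46.53 F


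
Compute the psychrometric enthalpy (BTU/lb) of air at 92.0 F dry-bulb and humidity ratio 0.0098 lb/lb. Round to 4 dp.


h = 0.24*92.0 + 0.0098*(1061+0.444*92.0) = 32.8781 BTU/lb

32.8781 BTU/lb


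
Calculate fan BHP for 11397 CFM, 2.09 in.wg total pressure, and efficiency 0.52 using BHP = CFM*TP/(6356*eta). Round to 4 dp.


BHP = 11397 * 2.09 / (6356 * 0.52) = 7.2069 hp

7.2069 hp


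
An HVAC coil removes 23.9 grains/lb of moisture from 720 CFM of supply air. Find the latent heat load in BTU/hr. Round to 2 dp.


Q = 0.68 * 720 * 23.9 = 11701.44 BTU/hr

11701.44 BTU/hr


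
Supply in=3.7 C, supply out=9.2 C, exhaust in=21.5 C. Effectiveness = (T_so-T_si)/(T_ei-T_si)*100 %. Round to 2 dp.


eff = (9.2-3.7)/(21.5-3.7)*100 = 30.90 %

30.90 %


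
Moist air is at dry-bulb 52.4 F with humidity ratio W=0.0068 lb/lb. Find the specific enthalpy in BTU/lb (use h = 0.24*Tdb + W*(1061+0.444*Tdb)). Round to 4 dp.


h = 0.24*52.4 + 0.0068*(1061+0.444*52.4) = 19.9490 BTU/lb

19.9490 BTU/lb


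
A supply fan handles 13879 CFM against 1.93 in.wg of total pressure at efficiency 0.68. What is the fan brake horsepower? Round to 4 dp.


BHP = 13879 * 1.93 / (6356 * 0.68) = 6.1976 hp

6.1976 hp


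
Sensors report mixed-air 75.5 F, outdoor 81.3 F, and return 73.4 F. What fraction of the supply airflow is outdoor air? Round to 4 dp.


frac = (75.5 - 73.4) / (81.3 - 73.4) = 0.2658

0.2658


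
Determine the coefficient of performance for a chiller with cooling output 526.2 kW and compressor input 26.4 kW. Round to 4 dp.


COP = 526.2 / 26.4 = 19.9318

19.9318


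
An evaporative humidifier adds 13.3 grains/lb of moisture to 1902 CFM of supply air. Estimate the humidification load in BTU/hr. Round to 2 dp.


Q = 0.68 * 1902 * 13.3 = 17201.69 BTU/hr

17201.69 BTU/hr


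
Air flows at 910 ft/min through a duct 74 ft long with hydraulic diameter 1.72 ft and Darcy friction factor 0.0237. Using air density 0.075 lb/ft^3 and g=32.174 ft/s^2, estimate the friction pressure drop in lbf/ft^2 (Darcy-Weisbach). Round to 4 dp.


v_fps = 910/60 = 15.1667 ft/s
dp = 0.0237*(74/1.72)*0.075*15.1667^2/(2*32.174) = 0.2734 lbf/ft^2

0.2734 lbf/ft^2


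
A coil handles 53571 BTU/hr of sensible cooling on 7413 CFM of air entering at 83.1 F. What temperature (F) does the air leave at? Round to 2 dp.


dT = 53571/(1.08*7413) = 6.6913
T_leave = 83.1 - 6.6913 = 76.41 F

76.41 F


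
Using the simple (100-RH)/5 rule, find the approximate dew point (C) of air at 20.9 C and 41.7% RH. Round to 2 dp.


Td = 20.9 - (100-41.7)/5 = 9.24 C

9.24 C


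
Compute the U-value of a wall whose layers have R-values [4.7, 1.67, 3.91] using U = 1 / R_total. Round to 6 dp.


R_total = 4.7 + 1.67 + 3.91 = 10.28
U = 1/10.28 = 0.097276

0.097276


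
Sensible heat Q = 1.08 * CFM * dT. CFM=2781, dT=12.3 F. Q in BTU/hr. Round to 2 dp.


Q = 1.08 * 2781 * 12.3 = 36942.80 BTU/hr

36942.80 BTU/hr


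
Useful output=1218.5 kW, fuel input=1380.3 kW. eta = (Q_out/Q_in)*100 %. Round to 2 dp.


eta = (1218.5/1380.3)*100 = 88.28 %

88.28 %


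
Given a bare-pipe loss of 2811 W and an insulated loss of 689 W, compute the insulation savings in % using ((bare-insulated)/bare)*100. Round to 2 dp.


Savings = ((2811-689)/2811)*100 = 75.49 %

75.49 %


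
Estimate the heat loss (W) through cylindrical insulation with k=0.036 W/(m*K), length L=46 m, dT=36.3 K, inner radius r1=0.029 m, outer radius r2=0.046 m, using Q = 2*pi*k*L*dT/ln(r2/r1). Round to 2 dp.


Q = 2*pi*0.036*46*36.3/ln(0.046/0.029) = 818.69 W

818.69 W


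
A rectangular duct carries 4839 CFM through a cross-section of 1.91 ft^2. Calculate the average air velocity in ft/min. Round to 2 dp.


V = 4839 / 1.91 = 2533.51 ft/min

2533.51 ft/min


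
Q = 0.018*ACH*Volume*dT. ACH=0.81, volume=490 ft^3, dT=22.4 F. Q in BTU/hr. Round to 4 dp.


Q = 0.018 * 0.81 * 490 * 22.4 = 160.0301 BTU/hr

160.0301 BTU/hr


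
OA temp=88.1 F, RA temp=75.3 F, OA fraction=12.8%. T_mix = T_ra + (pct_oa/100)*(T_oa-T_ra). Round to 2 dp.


T_mix = 75.3 + (12.8/100)*(88.1-75.3) = 76.94 F

76.94 F


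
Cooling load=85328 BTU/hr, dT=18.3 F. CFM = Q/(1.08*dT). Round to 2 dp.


CFM = 85328 / (1.08 * 18.3) = 4317.34

4317.34 CFM


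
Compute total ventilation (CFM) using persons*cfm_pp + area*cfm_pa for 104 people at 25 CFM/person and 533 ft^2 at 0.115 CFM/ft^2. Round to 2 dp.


Total = 104*25 + 533*0.115 = 2661.30 CFM

2661.30 CFM


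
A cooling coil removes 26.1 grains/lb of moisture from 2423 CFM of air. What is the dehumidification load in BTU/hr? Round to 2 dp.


Q = 0.68 * 2423 * 26.1 = 43003.40 BTU/hr

43003.40 BTU/hr


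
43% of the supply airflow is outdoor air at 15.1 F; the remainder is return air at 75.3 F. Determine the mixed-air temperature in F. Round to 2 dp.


T_mix = 0.43*15.1 + 0.57*75.3 = 49.41 F

49.41 F


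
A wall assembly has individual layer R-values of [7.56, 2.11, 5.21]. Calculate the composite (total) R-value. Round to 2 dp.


R_total = 7.56 + 2.11 + 5.21 = 14.88

14.88


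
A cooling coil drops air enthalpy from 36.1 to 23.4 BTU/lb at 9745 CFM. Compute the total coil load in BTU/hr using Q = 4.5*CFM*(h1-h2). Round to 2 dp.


Q = 4.5 * 9745 * (36.1 - 23.4) = 556926.75 BTU/hr

556926.75 BTU/hr


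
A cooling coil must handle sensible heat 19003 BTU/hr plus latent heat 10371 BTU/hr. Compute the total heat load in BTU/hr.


Qt = 19003 + 10371 = 29374 BTU/hr

29374 BTU/hr


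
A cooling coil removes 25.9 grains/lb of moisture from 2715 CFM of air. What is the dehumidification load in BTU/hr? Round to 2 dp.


Q = 0.68 * 2715 * 25.9 = 47816.58 BTU/hr

47816.58 BTU/hr


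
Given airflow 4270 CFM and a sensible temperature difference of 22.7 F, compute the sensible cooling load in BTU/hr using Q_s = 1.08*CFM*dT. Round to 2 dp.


Q = 1.08 * 4270 * 22.7 = 104683.32 BTU/hr

104683.32 BTU/hr


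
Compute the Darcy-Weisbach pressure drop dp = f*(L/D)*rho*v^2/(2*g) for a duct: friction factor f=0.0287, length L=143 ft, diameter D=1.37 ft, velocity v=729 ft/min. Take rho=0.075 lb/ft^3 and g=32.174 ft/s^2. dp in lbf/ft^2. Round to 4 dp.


v_fps = 729/60 = 12.15 ft/s
dp = 0.0287*(143/1.37)*0.075*12.15^2/(2*32.174) = 0.5154 lbf/ft^2

0.5154 lbf/ft^2


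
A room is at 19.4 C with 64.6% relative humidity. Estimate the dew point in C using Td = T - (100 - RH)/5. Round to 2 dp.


Td = 19.4 - (100-64.6)/5 = 12.32 C

12.32 C


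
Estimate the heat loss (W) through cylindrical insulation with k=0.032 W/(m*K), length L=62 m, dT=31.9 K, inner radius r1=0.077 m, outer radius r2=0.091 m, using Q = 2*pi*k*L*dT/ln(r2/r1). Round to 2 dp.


Q = 2*pi*0.032*62*31.9/ln(0.091/0.077) = 2380.43 W

2380.43 W


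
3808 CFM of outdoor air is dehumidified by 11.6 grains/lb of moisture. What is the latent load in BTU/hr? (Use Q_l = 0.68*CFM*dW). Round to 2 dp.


Q = 0.68 * 3808 * 11.6 = 30037.50 BTU/hr

30037.50 BTU/hr
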